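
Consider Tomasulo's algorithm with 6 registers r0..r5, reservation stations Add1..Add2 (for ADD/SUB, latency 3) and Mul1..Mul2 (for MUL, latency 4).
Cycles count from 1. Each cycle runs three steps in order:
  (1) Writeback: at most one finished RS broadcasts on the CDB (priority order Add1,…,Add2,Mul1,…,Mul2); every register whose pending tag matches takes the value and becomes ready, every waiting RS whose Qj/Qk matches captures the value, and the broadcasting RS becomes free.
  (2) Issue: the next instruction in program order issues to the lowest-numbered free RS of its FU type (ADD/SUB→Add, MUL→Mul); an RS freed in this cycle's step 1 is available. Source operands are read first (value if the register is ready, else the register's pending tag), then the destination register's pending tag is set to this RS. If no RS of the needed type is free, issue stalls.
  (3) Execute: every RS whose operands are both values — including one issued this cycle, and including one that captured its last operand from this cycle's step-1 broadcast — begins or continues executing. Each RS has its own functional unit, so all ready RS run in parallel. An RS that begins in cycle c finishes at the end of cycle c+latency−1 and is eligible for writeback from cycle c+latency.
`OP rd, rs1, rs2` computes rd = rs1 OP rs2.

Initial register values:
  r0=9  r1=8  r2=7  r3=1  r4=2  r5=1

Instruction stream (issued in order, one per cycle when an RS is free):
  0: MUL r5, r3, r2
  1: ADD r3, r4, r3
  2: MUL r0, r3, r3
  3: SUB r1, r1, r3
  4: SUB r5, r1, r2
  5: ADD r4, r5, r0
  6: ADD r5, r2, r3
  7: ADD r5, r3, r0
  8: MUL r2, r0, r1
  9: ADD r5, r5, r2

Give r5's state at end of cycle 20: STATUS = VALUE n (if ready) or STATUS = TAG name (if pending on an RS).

cycle 1: issue MUL r5<-Mul1 // r0:9,r1:8,r2:7,r3:1,r4:2,r5:Mul1
cycle 2: issue ADD r3<-Add1 // r0:9,r1:8,r2:7,r3:Add1,r4:2,r5:Mul1
cycle 3: issue MUL r0<-Mul2 // r0:Mul2,r1:8,r2:7,r3:Add1,r4:2,r5:Mul1
cycle 4: issue SUB r1<-Add2 // r0:Mul2,r1:Add2,r2:7,r3:Add1,r4:2,r5:Mul1
cycle 5: CDB Add1=3; issue SUB r5<-Add1 // r0:Mul2,r1:Add2,r2:7,r3:3,r4:2,r5:Add1
cycle 6: CDB Mul1=7; stall // r0:Mul2,r1:Add2,r2:7,r3:3,r4:2,r5:Add1
cycle 7: stall // r0:Mul2,r1:Add2,r2:7,r3:3,r4:2,r5:Add1
cycle 8: CDB Add2=5; issue ADD r4<-Add2 // r0:Mul2,r1:5,r2:7,r3:3,r4:Add2,r5:Add1
cycle 9: CDB Mul2=9; stall // r0:9,r1:5,r2:7,r3:3,r4:Add2,r5:Add1
cycle 10: stall // r0:9,r1:5,r2:7,r3:3,r4:Add2,r5:Add1
cycle 11: CDB Add1=-2; issue ADD r5<-Add1 // r0:9,r1:5,r2:7,r3:3,r4:Add2,r5:Add1
cycle 12: stall // r0:9,r1:5,r2:7,r3:3,r4:Add2,r5:Add1
cycle 13: stall // r0:9,r1:5,r2:7,r3:3,r4:Add2,r5:Add1
cycle 14: CDB Add1=10; issue ADD r5<-Add1 // r0:9,r1:5,r2:7,r3:3,r4:Add2,r5:Add1
cycle 15: CDB Add2=7; issue MUL r2<-Mul1 // r0:9,r1:5,r2:Mul1,r3:3,r4:7,r5:Add1
cycle 16: issue ADD r5<-Add2 // r0:9,r1:5,r2:Mul1,r3:3,r4:7,r5:Add2
cycle 17: CDB Add1=12 // r0:9,r1:5,r2:Mul1,r3:3,r4:7,r5:Add2
cycle 18: - // r0:9,r1:5,r2:Mul1,r3:3,r4:7,r5:Add2
cycle 19: CDB Mul1=45 // r0:9,r1:5,r2:45,r3:3,r4:7,r5:Add2
cycle 20: - // r0:9,r1:5,r2:45,r3:3,r4:7,r5:Add2

STATUS = TAG Add2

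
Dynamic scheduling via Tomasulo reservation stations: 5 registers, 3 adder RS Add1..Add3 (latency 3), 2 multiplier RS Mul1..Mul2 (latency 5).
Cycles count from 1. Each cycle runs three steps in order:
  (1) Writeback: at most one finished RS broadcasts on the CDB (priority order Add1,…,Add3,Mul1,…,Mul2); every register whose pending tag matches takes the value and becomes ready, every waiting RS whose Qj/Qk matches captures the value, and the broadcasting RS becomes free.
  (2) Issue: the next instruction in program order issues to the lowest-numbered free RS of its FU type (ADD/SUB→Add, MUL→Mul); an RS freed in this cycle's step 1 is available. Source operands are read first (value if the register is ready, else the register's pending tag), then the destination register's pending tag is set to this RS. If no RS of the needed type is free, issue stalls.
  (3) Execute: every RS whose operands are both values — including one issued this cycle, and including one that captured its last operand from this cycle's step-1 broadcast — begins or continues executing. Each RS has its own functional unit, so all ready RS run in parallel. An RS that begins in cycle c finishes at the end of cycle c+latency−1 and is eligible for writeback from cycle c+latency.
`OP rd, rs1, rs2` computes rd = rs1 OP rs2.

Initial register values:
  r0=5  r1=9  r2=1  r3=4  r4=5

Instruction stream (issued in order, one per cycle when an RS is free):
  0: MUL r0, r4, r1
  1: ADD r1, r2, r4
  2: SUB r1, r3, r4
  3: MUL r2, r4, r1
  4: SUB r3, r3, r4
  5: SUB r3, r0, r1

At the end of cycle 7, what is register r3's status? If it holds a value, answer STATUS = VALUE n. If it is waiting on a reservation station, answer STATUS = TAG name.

c1: issue MUL r0<-Mul1 | r0:Mul1,r1:9,r2:1,r3:4,r4:5
c2: issue ADD r1<-Add1 | r0:Mul1,r1:Add1,r2:1,r3:4,r4:5
c3: issue SUB r1<-Add2 | r0:Mul1,r1:Add2,r2:1,r3:4,r4:5
c4: issue MUL r2<-Mul2 | r0:Mul1,r1:Add2,r2:Mul2,r3:4,r4:5
c5: CDB Add1=6; issue SUB r3<-Add1 | r0:Mul1,r1:Add2,r2:Mul2,r3:Add1,r4:5
c6: CDB Add2=-1; issue SUB r3<-Add2 | r0:Mul1,r1:-1,r2:Mul2,r3:Add2,r4:5
c7: CDB Mul1=45 | r0:45,r1:-1,r2:Mul2,r3:Add2,r4:5

STATUS = TAG Add2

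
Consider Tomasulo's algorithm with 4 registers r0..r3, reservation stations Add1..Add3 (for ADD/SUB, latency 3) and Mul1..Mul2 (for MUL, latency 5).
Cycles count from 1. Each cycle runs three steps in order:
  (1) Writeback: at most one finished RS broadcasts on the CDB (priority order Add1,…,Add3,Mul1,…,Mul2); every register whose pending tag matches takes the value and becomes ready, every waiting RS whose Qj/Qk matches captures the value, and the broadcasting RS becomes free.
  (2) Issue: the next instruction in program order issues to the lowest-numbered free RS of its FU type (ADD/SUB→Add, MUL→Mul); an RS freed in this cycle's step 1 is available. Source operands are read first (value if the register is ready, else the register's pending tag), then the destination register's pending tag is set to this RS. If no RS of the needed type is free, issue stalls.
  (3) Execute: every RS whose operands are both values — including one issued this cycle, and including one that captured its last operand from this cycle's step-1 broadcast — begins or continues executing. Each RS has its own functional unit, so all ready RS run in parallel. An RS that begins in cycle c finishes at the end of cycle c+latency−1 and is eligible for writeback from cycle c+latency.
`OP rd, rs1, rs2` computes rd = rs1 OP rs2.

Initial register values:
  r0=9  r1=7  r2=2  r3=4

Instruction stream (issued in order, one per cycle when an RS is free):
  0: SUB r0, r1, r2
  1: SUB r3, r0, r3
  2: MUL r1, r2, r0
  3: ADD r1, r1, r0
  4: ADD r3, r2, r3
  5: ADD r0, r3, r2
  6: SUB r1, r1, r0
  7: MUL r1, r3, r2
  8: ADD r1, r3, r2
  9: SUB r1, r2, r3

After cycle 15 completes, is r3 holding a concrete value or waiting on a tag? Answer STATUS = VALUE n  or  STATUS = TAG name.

STATUS = VALUE 3

c1: issue SUB r0<-Add1 | r0:Add1,r1:7,r2:2,r3:4
c2: issue SUB r3<-Add2 | r0:Add1,r1:7,r2:2,r3:Add2
c3: issue MUL r1<-Mul1 | r0:Add1,r1:Mul1,r2:2,r3:Add2
c4: CDB Add1=5; issue ADD r1<-Add1 | r0:5,r1:Add1,r2:2,r3:Add2
c5: issue ADD r3<-Add3 | r0:5,r1:Add1,r2:2,r3:Add3
c6: stall | r0:5,r1:Add1,r2:2,r3:Add3
c7: CDB Add2=1; issue ADD r0<-Add2 | r0:Add2,r1:Add1,r2:2,r3:Add3
c8: stall | r0:Add2,r1:Add1,r2:2,r3:Add3
c9: CDB Mul1=10; stall | r0:Add2,r1:Add1,r2:2,r3:Add3
c10: CDB Add3=3; issue SUB r1<-Add3 | r0:Add2,r1:Add3,r2:2,r3:3
c11: issue MUL r1<-Mul1 | r0:Add2,r1:Mul1,r2:2,r3:3
c12: CDB Add1=15; issue ADD r1<-Add1 | r0:Add2,r1:Add1,r2:2,r3:3
c13: CDB Add2=5; issue SUB r1<-Add2 | r0:5,r1:Add2,r2:2,r3:3
c14: - | r0:5,r1:Add2,r2:2,r3:3
c15: CDB Add1=5 | r0:5,r1:Add2,r2:2,r3:3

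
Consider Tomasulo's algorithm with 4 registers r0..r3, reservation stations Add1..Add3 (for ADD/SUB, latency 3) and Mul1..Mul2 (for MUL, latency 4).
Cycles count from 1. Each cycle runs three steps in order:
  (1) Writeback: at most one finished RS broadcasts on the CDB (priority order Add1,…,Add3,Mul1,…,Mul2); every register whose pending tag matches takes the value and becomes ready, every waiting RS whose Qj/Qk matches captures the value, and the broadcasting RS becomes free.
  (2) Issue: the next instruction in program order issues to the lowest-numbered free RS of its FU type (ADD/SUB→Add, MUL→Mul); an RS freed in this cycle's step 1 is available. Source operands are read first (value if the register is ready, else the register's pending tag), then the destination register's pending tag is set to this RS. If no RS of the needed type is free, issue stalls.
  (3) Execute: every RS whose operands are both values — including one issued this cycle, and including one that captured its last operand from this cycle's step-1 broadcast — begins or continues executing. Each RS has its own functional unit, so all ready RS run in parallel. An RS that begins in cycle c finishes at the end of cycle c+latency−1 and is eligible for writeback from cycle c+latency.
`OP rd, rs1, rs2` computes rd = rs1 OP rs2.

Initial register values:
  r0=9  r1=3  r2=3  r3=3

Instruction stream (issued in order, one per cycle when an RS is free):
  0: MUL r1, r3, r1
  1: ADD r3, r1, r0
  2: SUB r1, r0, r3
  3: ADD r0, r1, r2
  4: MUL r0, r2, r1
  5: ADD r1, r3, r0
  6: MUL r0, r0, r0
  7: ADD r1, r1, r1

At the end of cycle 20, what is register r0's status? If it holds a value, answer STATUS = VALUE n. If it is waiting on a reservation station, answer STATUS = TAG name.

c1: issue MUL r1<-Mul1 | r0:9,r1:Mul1,r2:3,r3:3
c2: issue ADD r3<-Add1 | r0:9,r1:Mul1,r2:3,r3:Add1
c3: issue SUB r1<-Add2 | r0:9,r1:Add2,r2:3,r3:Add1
c4: issue ADD r0<-Add3 | r0:Add3,r1:Add2,r2:3,r3:Add1
c5: CDB Mul1=9; issue MUL r0<-Mul1 | r0:Mul1,r1:Add2,r2:3,r3:Add1
c6: stall | r0:Mul1,r1:Add2,r2:3,r3:Add1
c7: stall | r0:Mul1,r1:Add2,r2:3,r3:Add1
c8: CDB Add1=18; issue ADD r1<-Add1 | r0:Mul1,r1:Add1,r2:3,r3:18
c9: issue MUL r0<-Mul2 | r0:Mul2,r1:Add1,r2:3,r3:18
c10: stall | r0:Mul2,r1:Add1,r2:3,r3:18
c11: CDB Add2=-9; issue ADD r1<-Add2 | r0:Mul2,r1:Add2,r2:3,r3:18
c12: - | r0:Mul2,r1:Add2,r2:3,r3:18
c13: - | r0:Mul2,r1:Add2,r2:3,r3:18
c14: CDB Add3=-6 | r0:Mul2,r1:Add2,r2:3,r3:18
c15: CDB Mul1=-27 | r0:Mul2,r1:Add2,r2:3,r3:18
c16: - | r0:Mul2,r1:Add2,r2:3,r3:18
c17: - | r0:Mul2,r1:Add2,r2:3,r3:18
c18: CDB Add1=-9 | r0:Mul2,r1:Add2,r2:3,r3:18
c19: CDB Mul2=729 | r0:729,r1:Add2,r2:3,r3:18
c20: - | r0:729,r1:Add2,r2:3,r3:18

STATUS = VALUE 729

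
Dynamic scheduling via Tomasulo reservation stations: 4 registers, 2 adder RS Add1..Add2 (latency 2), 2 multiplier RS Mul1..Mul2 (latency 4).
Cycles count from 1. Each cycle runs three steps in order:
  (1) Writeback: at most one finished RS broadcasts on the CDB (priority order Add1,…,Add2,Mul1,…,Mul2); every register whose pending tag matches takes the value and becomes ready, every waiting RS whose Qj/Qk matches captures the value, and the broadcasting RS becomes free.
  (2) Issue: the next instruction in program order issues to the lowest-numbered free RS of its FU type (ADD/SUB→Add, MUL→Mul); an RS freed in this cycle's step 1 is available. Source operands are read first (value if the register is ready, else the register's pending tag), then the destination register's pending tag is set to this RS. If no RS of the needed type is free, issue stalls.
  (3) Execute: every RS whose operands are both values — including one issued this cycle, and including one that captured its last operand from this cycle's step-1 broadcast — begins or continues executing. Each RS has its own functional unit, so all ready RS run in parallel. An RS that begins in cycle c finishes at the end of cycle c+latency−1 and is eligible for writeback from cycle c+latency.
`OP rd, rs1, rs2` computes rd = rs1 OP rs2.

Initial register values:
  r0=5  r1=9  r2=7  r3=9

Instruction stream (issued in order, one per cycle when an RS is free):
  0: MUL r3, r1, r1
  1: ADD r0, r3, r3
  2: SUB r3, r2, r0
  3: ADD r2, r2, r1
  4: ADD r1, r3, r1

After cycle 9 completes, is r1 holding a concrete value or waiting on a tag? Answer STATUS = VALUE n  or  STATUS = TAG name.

cycle 1: issue MUL r3<-Mul1 // r0:5,r1:9,r2:7,r3:Mul1
cycle 2: issue ADD r0<-Add1 // r0:Add1,r1:9,r2:7,r3:Mul1
cycle 3: issue SUB r3<-Add2 // r0:Add1,r1:9,r2:7,r3:Add2
cycle 4: stall // r0:Add1,r1:9,r2:7,r3:Add2
cycle 5: CDB Mul1=81; stall // r0:Add1,r1:9,r2:7,r3:Add2
cycle 6: stall // r0:Add1,r1:9,r2:7,r3:Add2
cycle 7: CDB Add1=162; issue ADD r2<-Add1 // r0:162,r1:9,r2:Add1,r3:Add2
cycle 8: stall // r0:162,r1:9,r2:Add1,r3:Add2
cycle 9: CDB Add1=16; issue ADD r1<-Add1 // r0:162,r1:Add1,r2:16,r3:Add2

STATUS = TAG Add1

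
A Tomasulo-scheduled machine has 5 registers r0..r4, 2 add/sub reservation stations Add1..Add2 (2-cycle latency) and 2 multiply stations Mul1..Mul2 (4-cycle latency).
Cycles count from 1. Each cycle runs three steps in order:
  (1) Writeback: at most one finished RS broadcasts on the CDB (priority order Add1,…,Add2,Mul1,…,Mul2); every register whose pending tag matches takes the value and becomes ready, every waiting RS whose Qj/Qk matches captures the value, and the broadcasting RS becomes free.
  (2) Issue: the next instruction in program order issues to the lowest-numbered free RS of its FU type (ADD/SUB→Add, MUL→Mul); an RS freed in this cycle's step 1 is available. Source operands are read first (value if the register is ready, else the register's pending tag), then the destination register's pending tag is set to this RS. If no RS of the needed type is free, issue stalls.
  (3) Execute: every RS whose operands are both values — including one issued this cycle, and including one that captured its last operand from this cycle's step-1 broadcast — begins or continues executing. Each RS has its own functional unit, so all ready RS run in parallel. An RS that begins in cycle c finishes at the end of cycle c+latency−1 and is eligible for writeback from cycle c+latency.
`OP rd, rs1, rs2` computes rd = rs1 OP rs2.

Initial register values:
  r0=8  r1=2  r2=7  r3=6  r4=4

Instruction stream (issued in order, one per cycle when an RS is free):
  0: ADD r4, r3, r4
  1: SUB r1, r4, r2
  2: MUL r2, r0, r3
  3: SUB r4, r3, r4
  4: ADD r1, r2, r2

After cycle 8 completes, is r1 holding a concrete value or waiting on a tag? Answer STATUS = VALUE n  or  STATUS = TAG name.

  c1: issue ADD r4<-Add1  regs: r0:8,r1:2,r2:7,r3:6,r4:Add1
  c2: issue SUB r1<-Add2  regs: r0:8,r1:Add2,r2:7,r3:6,r4:Add1
  c3: CDB Add1=10; issue MUL r2<-Mul1  regs: r0:8,r1:Add2,r2:Mul1,r3:6,r4:10
  c4: issue SUB r4<-Add1  regs: r0:8,r1:Add2,r2:Mul1,r3:6,r4:Add1
  c5: CDB Add2=3; issue ADD r1<-Add2  regs: r0:8,r1:Add2,r2:Mul1,r3:6,r4:Add1
  c6: CDB Add1=-4  regs: r0:8,r1:Add2,r2:Mul1,r3:6,r4:-4
  c7: CDB Mul1=48  regs: r0:8,r1:Add2,r2:48,r3:6,r4:-4
  c8: -  regs: r0:8,r1:Add2,r2:48,r3:6,r4:-4

STATUS = TAG Add2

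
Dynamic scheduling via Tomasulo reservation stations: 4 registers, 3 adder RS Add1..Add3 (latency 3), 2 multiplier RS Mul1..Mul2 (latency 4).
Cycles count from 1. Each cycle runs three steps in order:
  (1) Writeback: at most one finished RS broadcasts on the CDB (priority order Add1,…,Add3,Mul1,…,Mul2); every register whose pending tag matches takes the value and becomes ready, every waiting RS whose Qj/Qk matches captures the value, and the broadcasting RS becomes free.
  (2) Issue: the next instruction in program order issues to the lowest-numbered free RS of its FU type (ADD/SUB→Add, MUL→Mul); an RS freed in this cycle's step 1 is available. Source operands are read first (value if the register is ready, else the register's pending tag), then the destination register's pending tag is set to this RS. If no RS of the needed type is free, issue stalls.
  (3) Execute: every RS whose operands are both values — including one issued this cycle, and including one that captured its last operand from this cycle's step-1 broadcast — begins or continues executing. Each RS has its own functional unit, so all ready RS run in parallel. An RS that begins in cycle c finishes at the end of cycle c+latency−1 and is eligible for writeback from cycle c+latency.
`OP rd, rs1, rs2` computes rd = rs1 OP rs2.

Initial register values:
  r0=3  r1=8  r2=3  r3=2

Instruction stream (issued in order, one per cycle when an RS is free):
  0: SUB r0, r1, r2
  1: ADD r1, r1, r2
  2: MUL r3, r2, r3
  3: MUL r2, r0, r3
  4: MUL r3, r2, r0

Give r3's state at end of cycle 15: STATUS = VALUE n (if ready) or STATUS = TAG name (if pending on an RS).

STATUS = VALUE 150

cycle 1: issue SUB r0<-Add1 // r0:Add1,r1:8,r2:3,r3:2
cycle 2: issue ADD r1<-Add2 // r0:Add1,r1:Add2,r2:3,r3:2
cycle 3: issue MUL r3<-Mul1 // r0:Add1,r1:Add2,r2:3,r3:Mul1
cycle 4: CDB Add1=5; issue MUL r2<-Mul2 // r0:5,r1:Add2,r2:Mul2,r3:Mul1
cycle 5: CDB Add2=11; stall // r0:5,r1:11,r2:Mul2,r3:Mul1
cycle 6: stall // r0:5,r1:11,r2:Mul2,r3:Mul1
cycle 7: CDB Mul1=6; issue MUL r3<-Mul1 // r0:5,r1:11,r2:Mul2,r3:Mul1
cycle 8: - // r0:5,r1:11,r2:Mul2,r3:Mul1
cycle 9: - // r0:5,r1:11,r2:Mul2,r3:Mul1
cycle 10: - // r0:5,r1:11,r2:Mul2,r3:Mul1
cycle 11: CDB Mul2=30 // r0:5,r1:11,r2:30,r3:Mul1
cycle 12: - // r0:5,r1:11,r2:30,r3:Mul1
cycle 13: - // r0:5,r1:11,r2:30,r3:Mul1
cycle 14: - // r0:5,r1:11,r2:30,r3:Mul1
cycle 15: CDB Mul1=150 // r0:5,r1:11,r2:30,r3:150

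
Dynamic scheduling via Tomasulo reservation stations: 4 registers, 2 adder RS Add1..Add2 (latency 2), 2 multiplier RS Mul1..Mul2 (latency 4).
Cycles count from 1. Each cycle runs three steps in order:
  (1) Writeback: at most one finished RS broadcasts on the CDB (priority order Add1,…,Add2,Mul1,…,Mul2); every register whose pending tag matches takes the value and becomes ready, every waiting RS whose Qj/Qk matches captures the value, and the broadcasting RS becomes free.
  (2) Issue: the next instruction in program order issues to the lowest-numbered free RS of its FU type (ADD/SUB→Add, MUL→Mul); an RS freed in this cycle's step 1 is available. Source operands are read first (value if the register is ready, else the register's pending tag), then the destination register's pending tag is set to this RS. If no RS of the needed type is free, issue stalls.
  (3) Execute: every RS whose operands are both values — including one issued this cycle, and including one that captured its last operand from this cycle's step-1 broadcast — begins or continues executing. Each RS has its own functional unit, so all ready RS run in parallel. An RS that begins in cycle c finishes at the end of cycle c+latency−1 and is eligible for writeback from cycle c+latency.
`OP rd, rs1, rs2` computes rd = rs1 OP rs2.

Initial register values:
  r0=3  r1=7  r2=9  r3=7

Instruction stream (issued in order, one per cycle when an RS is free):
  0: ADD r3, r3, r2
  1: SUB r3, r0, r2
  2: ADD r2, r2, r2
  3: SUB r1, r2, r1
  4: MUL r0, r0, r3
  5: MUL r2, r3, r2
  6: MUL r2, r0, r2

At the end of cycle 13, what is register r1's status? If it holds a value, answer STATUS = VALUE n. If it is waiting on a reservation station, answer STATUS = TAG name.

STATUS = VALUE 11

c1: issue ADD r3<-Add1 | r0:3,r1:7,r2:9,r3:Add1
c2: issue SUB r3<-Add2 | r0:3,r1:7,r2:9,r3:Add2
c3: CDB Add1=16; issue ADD r2<-Add1 | r0:3,r1:7,r2:Add1,r3:Add2
c4: CDB Add2=-6; issue SUB r1<-Add2 | r0:3,r1:Add2,r2:Add1,r3:-6
c5: CDB Add1=18; issue MUL r0<-Mul1 | r0:Mul1,r1:Add2,r2:18,r3:-6
c6: issue MUL r2<-Mul2 | r0:Mul1,r1:Add2,r2:Mul2,r3:-6
c7: CDB Add2=11; stall | r0:Mul1,r1:11,r2:Mul2,r3:-6
c8: stall | r0:Mul1,r1:11,r2:Mul2,r3:-6
c9: CDB Mul1=-18; issue MUL r2<-Mul1 | r0:-18,r1:11,r2:Mul1,r3:-6
c10: CDB Mul2=-108 | r0:-18,r1:11,r2:Mul1,r3:-6
c11: - | r0:-18,r1:11,r2:Mul1,r3:-6
c12: - | r0:-18,r1:11,r2:Mul1,r3:-6
c13: - | r0:-18,r1:11,r2:Mul1,r3:-6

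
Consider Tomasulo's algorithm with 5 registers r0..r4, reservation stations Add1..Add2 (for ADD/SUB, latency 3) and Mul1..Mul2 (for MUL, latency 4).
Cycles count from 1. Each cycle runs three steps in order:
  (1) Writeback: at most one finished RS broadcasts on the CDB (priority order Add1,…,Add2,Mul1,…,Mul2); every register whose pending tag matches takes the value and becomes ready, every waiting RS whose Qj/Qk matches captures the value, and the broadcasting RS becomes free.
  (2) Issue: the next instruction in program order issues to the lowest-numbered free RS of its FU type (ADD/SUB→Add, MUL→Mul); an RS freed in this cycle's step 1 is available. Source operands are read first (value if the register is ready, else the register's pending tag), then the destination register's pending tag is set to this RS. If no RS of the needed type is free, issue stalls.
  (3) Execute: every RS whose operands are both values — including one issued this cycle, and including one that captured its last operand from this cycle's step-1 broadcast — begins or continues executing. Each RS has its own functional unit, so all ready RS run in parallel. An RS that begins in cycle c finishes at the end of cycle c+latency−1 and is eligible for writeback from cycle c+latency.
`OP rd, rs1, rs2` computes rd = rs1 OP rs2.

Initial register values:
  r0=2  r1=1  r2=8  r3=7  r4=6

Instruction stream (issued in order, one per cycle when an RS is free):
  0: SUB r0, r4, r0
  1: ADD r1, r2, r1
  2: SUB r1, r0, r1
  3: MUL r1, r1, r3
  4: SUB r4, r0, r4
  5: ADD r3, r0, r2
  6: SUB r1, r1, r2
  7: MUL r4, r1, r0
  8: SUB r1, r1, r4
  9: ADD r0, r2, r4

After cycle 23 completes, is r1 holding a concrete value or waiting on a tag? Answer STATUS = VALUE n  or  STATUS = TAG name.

c1: issue SUB r0<-Add1 | r0:Add1,r1:1,r2:8,r3:7,r4:6
c2: issue ADD r1<-Add2 | r0:Add1,r1:Add2,r2:8,r3:7,r4:6
c3: stall | r0:Add1,r1:Add2,r2:8,r3:7,r4:6
c4: CDB Add1=4; issue SUB r1<-Add1 | r0:4,r1:Add1,r2:8,r3:7,r4:6
c5: CDB Add2=9; issue MUL r1<-Mul1 | r0:4,r1:Mul1,r2:8,r3:7,r4:6
c6: issue SUB r4<-Add2 | r0:4,r1:Mul1,r2:8,r3:7,r4:Add2
c7: stall | r0:4,r1:Mul1,r2:8,r3:7,r4:Add2
c8: CDB Add1=-5; issue ADD r3<-Add1 | r0:4,r1:Mul1,r2:8,r3:Add1,r4:Add2
c9: CDB Add2=-2; issue SUB r1<-Add2 | r0:4,r1:Add2,r2:8,r3:Add1,r4:-2
c10: issue MUL r4<-Mul2 | r0:4,r1:Add2,r2:8,r3:Add1,r4:Mul2
c11: CDB Add1=12; issue SUB r1<-Add1 | r0:4,r1:Add1,r2:8,r3:12,r4:Mul2
c12: CDB Mul1=-35; stall | r0:4,r1:Add1,r2:8,r3:12,r4:Mul2
c13: stall | r0:4,r1:Add1,r2:8,r3:12,r4:Mul2
c14: stall | r0:4,r1:Add1,r2:8,r3:12,r4:Mul2
c15: CDB Add2=-43; issue ADD r0<-Add2 | r0:Add2,r1:Add1,r2:8,r3:12,r4:Mul2
c16: - | r0:Add2,r1:Add1,r2:8,r3:12,r4:Mul2
c17: - | r0:Add2,r1:Add1,r2:8,r3:12,r4:Mul2
c18: - | r0:Add2,r1:Add1,r2:8,r3:12,r4:Mul2
c19: CDB Mul2=-172 | r0:Add2,r1:Add1,r2:8,r3:12,r4:-172
c20: - | r0:Add2,r1:Add1,r2:8,r3:12,r4:-172
c21: - | r0:Add2,r1:Add1,r2:8,r3:12,r4:-172
c22: CDB Add1=129 | r0:Add2,r1:129,r2:8,r3:12,r4:-172
c23: CDB Add2=-164 | r0:-164,r1:129,r2:8,r3:12,r4:-172

STATUS = VALUE 129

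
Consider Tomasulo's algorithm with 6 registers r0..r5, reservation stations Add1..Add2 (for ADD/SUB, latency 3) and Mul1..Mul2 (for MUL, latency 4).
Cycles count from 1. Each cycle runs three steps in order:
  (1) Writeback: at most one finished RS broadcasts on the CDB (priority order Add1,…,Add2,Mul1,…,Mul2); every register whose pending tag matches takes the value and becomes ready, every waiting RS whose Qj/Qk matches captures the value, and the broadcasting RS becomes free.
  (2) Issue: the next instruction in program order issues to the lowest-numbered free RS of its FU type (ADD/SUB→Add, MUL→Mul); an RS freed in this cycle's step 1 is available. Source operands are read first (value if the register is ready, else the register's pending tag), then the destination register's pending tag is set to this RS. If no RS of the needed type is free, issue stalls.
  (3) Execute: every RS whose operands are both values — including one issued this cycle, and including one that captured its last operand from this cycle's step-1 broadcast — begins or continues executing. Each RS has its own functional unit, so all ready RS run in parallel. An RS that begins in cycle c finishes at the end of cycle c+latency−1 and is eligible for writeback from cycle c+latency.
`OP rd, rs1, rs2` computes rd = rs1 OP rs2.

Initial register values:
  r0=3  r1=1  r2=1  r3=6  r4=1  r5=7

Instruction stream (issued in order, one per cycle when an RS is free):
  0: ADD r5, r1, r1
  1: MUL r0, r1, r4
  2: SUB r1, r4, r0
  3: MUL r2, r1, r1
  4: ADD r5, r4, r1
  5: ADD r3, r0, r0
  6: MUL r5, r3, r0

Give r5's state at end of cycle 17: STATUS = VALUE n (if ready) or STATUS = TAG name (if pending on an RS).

c1: issue ADD r5<-Add1 | r0:3,r1:1,r2:1,r3:6,r4:1,r5:Add1
c2: issue MUL r0<-Mul1 | r0:Mul1,r1:1,r2:1,r3:6,r4:1,r5:Add1
c3: issue SUB r1<-Add2 | r0:Mul1,r1:Add2,r2:1,r3:6,r4:1,r5:Add1
c4: CDB Add1=2; issue MUL r2<-Mul2 | r0:Mul1,r1:Add2,r2:Mul2,r3:6,r4:1,r5:2
c5: issue ADD r5<-Add1 | r0:Mul1,r1:Add2,r2:Mul2,r3:6,r4:1,r5:Add1
c6: CDB Mul1=1; stall | r0:1,r1:Add2,r2:Mul2,r3:6,r4:1,r5:Add1
c7: stall | r0:1,r1:Add2,r2:Mul2,r3:6,r4:1,r5:Add1
c8: stall | r0:1,r1:Add2,r2:Mul2,r3:6,r4:1,r5:Add1
c9: CDB Add2=0; issue ADD r3<-Add2 | r0:1,r1:0,r2:Mul2,r3:Add2,r4:1,r5:Add1
c10: issue MUL r5<-Mul1 | r0:1,r1:0,r2:Mul2,r3:Add2,r4:1,r5:Mul1
c11: - | r0:1,r1:0,r2:Mul2,r3:Add2,r4:1,r5:Mul1
c12: CDB Add1=1 | r0:1,r1:0,r2:Mul2,r3:Add2,r4:1,r5:Mul1
c13: CDB Add2=2 | r0:1,r1:0,r2:Mul2,r3:2,r4:1,r5:Mul1
c14: CDB Mul2=0 | r0:1,r1:0,r2:0,r3:2,r4:1,r5:Mul1
c15: - | r0:1,r1:0,r2:0,r3:2,r4:1,r5:Mul1
c16: - | r0:1,r1:0,r2:0,r3:2,r4:1,r5:Mul1
c17: CDB Mul1=2 | r0:1,r1:0,r2:0,r3:2,r4:1,r5:2

STATUS = VALUE 2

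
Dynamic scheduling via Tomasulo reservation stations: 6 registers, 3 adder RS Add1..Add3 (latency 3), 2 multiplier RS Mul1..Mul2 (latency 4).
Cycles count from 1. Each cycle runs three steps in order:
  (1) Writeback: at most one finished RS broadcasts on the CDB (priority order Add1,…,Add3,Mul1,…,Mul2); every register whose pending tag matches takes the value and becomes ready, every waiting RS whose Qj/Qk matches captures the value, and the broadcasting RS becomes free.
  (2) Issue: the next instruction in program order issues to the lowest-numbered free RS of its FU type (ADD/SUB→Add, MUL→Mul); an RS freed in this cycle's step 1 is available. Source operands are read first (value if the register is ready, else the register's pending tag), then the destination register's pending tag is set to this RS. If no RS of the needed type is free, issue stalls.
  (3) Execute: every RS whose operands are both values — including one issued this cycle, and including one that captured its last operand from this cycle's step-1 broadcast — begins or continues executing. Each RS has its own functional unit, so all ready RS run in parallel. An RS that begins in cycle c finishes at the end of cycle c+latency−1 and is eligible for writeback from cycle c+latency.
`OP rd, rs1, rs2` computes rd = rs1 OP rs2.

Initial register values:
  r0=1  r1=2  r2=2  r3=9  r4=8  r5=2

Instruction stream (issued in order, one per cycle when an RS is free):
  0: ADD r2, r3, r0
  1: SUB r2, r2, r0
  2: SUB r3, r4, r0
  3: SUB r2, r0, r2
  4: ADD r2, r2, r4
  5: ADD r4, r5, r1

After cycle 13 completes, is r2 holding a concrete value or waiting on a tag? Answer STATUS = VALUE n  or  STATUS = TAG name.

STATUS = VALUE 0

  c1: issue ADD r2<-Add1  regs: r0:1,r1:2,r2:Add1,r3:9,r4:8,r5:2
  c2: issue SUB r2<-Add2  regs: r0:1,r1:2,r2:Add2,r3:9,r4:8,r5:2
  c3: issue SUB r3<-Add3  regs: r0:1,r1:2,r2:Add2,r3:Add3,r4:8,r5:2
  c4: CDB Add1=10; issue SUB r2<-Add1  regs: r0:1,r1:2,r2:Add1,r3:Add3,r4:8,r5:2
  c5: stall  regs: r0:1,r1:2,r2:Add1,r3:Add3,r4:8,r5:2
  c6: CDB Add3=7; issue ADD r2<-Add3  regs: r0:1,r1:2,r2:Add3,r3:7,r4:8,r5:2
  c7: CDB Add2=9; issue ADD r4<-Add2  regs: r0:1,r1:2,r2:Add3,r3:7,r4:Add2,r5:2
  c8: -  regs: r0:1,r1:2,r2:Add3,r3:7,r4:Add2,r5:2
  c9: -  regs: r0:1,r1:2,r2:Add3,r3:7,r4:Add2,r5:2
  c10: CDB Add1=-8  regs: r0:1,r1:2,r2:Add3,r3:7,r4:Add2,r5:2
  c11: CDB Add2=4  regs: r0:1,r1:2,r2:Add3,r3:7,r4:4,r5:2
  c12: -  regs: r0:1,r1:2,r2:Add3,r3:7,r4:4,r5:2
  c13: CDB Add3=0  regs: r0:1,r1:2,r2:0,r3:7,r4:4,r5:2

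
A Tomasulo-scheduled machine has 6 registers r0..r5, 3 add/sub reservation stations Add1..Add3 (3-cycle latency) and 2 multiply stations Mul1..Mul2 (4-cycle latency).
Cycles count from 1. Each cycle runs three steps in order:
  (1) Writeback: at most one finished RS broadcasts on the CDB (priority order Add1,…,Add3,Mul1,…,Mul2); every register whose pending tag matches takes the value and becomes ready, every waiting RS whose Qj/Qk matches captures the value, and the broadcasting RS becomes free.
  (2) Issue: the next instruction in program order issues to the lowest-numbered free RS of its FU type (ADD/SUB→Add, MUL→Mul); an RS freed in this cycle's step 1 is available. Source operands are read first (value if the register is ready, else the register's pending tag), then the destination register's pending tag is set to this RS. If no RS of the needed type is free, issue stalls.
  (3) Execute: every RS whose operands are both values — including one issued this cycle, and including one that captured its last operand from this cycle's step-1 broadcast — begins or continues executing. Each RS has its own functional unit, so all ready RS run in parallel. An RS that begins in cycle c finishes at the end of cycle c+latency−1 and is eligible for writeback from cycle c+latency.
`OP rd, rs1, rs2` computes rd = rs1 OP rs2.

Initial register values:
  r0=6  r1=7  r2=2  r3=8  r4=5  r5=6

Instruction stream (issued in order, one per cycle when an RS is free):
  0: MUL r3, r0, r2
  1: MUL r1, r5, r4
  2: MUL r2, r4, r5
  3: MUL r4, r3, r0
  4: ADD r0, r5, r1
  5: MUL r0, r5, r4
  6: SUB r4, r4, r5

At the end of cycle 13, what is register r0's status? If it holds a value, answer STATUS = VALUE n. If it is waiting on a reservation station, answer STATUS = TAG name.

STATUS = TAG Mul1

cycle 1: issue MUL r3<-Mul1 // r0:6,r1:7,r2:2,r3:Mul1,r4:5,r5:6
cycle 2: issue MUL r1<-Mul2 // r0:6,r1:Mul2,r2:2,r3:Mul1,r4:5,r5:6
cycle 3: stall // r0:6,r1:Mul2,r2:2,r3:Mul1,r4:5,r5:6
cycle 4: stall // r0:6,r1:Mul2,r2:2,r3:Mul1,r4:5,r5:6
cycle 5: CDB Mul1=12; issue MUL r2<-Mul1 // r0:6,r1:Mul2,r2:Mul1,r3:12,r4:5,r5:6
cycle 6: CDB Mul2=30; issue MUL r4<-Mul2 // r0:6,r1:30,r2:Mul1,r3:12,r4:Mul2,r5:6
cycle 7: issue ADD r0<-Add1 // r0:Add1,r1:30,r2:Mul1,r3:12,r4:Mul2,r5:6
cycle 8: stall // r0:Add1,r1:30,r2:Mul1,r3:12,r4:Mul2,r5:6
cycle 9: CDB Mul1=30; issue MUL r0<-Mul1 // r0:Mul1,r1:30,r2:30,r3:12,r4:Mul2,r5:6
cycle 10: CDB Add1=36; issue SUB r4<-Add1 // r0:Mul1,r1:30,r2:30,r3:12,r4:Add1,r5:6
cycle 11: CDB Mul2=72 // r0:Mul1,r1:30,r2:30,r3:12,r4:Add1,r5:6
cycle 12: - // r0:Mul1,r1:30,r2:30,r3:12,r4:Add1,r5:6
cycle 13: - // r0:Mul1,r1:30,r2:30,r3:12,r4:Add1,r5:6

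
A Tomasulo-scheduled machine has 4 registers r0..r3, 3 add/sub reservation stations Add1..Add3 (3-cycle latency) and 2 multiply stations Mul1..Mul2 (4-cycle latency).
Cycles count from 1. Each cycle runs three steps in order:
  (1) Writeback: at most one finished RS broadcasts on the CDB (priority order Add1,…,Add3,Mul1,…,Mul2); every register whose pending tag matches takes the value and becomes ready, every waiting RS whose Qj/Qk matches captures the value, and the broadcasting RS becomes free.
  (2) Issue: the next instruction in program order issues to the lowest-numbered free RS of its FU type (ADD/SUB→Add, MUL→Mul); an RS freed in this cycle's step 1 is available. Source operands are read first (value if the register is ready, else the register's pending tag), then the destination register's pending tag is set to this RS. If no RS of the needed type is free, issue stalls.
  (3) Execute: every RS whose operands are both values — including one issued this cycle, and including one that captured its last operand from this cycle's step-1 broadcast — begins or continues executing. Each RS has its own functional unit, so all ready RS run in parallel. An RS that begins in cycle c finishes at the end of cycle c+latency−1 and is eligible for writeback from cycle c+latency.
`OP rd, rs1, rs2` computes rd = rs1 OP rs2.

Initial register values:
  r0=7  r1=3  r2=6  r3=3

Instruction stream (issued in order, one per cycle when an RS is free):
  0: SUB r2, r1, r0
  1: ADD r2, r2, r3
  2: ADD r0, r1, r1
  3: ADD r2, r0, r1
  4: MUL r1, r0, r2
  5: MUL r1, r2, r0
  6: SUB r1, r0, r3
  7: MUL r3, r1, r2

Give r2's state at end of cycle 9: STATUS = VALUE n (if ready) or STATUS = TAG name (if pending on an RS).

STATUS = VALUE 9

c1: issue SUB r2<-Add1 | r0:7,r1:3,r2:Add1,r3:3
c2: issue ADD r2<-Add2 | r0:7,r1:3,r2:Add2,r3:3
c3: issue ADD r0<-Add3 | r0:Add3,r1:3,r2:Add2,r3:3
c4: CDB Add1=-4; issue ADD r2<-Add1 | r0:Add3,r1:3,r2:Add1,r3:3
c5: issue MUL r1<-Mul1 | r0:Add3,r1:Mul1,r2:Add1,r3:3
c6: CDB Add3=6; issue MUL r1<-Mul2 | r0:6,r1:Mul2,r2:Add1,r3:3
c7: CDB Add2=-1; issue SUB r1<-Add2 | r0:6,r1:Add2,r2:Add1,r3:3
c8: stall | r0:6,r1:Add2,r2:Add1,r3:3
c9: CDB Add1=9; stall | r0:6,r1:Add2,r2:9,r3:3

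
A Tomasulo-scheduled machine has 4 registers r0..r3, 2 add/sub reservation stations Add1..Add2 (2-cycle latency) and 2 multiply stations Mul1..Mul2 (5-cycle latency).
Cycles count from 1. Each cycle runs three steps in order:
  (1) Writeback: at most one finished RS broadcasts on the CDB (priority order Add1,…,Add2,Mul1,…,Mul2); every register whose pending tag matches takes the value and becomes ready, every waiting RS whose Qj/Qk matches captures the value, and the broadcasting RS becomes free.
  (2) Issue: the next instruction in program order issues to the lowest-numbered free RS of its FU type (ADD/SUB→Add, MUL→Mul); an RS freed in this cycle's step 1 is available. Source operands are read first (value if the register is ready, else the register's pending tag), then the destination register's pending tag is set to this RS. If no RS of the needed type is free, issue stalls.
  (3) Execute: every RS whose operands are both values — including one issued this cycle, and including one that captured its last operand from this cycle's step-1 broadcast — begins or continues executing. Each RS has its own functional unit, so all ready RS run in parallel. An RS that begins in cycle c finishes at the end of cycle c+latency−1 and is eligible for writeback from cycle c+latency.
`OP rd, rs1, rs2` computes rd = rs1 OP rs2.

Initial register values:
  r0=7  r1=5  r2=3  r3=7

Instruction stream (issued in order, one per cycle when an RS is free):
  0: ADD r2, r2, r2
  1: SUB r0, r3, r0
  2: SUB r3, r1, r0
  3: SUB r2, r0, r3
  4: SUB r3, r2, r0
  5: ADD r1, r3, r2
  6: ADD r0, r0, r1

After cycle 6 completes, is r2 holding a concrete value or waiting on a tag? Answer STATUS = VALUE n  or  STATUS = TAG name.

cycle 1: issue ADD r2<-Add1 // r0:7,r1:5,r2:Add1,r3:7
cycle 2: issue SUB r0<-Add2 // r0:Add2,r1:5,r2:Add1,r3:7
cycle 3: CDB Add1=6; issue SUB r3<-Add1 // r0:Add2,r1:5,r2:6,r3:Add1
cycle 4: CDB Add2=0; issue SUB r2<-Add2 // r0:0,r1:5,r2:Add2,r3:Add1
cycle 5: stall // r0:0,r1:5,r2:Add2,r3:Add1
cycle 6: CDB Add1=5; issue SUB r3<-Add1 // r0:0,r1:5,r2:Add2,r3:Add1

STATUS = TAG Add2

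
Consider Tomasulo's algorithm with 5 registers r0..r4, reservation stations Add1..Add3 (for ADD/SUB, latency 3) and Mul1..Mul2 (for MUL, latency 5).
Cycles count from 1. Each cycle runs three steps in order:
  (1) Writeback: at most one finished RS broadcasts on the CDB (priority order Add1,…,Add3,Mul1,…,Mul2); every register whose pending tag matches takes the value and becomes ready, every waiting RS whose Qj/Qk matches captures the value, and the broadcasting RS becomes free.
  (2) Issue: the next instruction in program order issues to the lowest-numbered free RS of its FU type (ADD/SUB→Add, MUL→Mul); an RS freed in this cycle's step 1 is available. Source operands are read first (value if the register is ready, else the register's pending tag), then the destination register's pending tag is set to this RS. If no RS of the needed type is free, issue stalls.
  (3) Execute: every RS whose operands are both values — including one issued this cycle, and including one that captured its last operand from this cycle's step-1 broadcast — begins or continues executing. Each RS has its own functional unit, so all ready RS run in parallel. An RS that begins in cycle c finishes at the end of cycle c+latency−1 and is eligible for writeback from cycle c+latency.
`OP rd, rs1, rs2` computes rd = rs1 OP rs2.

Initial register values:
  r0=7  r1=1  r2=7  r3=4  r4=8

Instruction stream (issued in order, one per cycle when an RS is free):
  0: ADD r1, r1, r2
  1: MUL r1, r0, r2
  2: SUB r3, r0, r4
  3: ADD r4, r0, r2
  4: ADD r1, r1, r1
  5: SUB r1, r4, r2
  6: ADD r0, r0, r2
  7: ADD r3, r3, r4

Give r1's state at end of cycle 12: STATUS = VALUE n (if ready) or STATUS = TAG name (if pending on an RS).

STATUS = VALUE 7

c1: issue ADD r1<-Add1 | r0:7,r1:Add1,r2:7,r3:4,r4:8
c2: issue MUL r1<-Mul1 | r0:7,r1:Mul1,r2:7,r3:4,r4:8
c3: issue SUB r3<-Add2 | r0:7,r1:Mul1,r2:7,r3:Add2,r4:8
c4: CDB Add1=8; issue ADD r4<-Add1 | r0:7,r1:Mul1,r2:7,r3:Add2,r4:Add1
c5: issue ADD r1<-Add3 | r0:7,r1:Add3,r2:7,r3:Add2,r4:Add1
c6: CDB Add2=-1; issue SUB r1<-Add2 | r0:7,r1:Add2,r2:7,r3:-1,r4:Add1
c7: CDB Add1=14; issue ADD r0<-Add1 | r0:Add1,r1:Add2,r2:7,r3:-1,r4:14
c8: CDB Mul1=49; stall | r0:Add1,r1:Add2,r2:7,r3:-1,r4:14
c9: stall | r0:Add1,r1:Add2,r2:7,r3:-1,r4:14
c10: CDB Add1=14; issue ADD r3<-Add1 | r0:14,r1:Add2,r2:7,r3:Add1,r4:14
c11: CDB Add2=7 | r0:14,r1:7,r2:7,r3:Add1,r4:14
c12: CDB Add3=98 | r0:14,r1:7,r2:7,r3:Add1,r4:14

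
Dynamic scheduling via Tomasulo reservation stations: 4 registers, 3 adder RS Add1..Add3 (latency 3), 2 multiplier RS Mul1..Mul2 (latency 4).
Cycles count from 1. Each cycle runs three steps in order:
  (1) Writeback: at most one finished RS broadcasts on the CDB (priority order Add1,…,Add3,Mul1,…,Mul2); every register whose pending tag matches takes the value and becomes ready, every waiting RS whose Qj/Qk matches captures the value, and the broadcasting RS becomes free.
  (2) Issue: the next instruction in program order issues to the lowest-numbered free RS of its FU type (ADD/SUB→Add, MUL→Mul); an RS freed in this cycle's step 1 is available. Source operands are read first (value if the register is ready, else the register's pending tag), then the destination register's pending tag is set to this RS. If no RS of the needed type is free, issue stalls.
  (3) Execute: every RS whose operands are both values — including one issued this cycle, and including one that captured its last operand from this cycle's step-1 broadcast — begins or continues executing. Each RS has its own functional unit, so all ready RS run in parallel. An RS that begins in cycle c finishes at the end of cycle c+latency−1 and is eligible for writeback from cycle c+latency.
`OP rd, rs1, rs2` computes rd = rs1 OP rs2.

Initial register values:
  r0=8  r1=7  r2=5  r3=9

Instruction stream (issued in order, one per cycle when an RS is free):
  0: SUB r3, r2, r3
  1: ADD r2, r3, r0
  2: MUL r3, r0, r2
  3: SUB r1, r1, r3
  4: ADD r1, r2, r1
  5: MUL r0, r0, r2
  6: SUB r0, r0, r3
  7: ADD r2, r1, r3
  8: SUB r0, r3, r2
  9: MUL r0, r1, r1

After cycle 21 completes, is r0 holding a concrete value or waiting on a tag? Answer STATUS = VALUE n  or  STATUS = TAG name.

STATUS = VALUE 441

  c1: issue SUB r3<-Add1  regs: r0:8,r1:7,r2:5,r3:Add1
  c2: issue ADD r2<-Add2  regs: r0:8,r1:7,r2:Add2,r3:Add1
  c3: issue MUL r3<-Mul1  regs: r0:8,r1:7,r2:Add2,r3:Mul1
  c4: CDB Add1=-4; issue SUB r1<-Add1  regs: r0:8,r1:Add1,r2:Add2,r3:Mul1
  c5: issue ADD r1<-Add3  regs: r0:8,r1:Add3,r2:Add2,r3:Mul1
  c6: issue MUL r0<-Mul2  regs: r0:Mul2,r1:Add3,r2:Add2,r3:Mul1
  c7: CDB Add2=4; issue SUB r0<-Add2  regs: r0:Add2,r1:Add3,r2:4,r3:Mul1
  c8: stall  regs: r0:Add2,r1:Add3,r2:4,r3:Mul1
  c9: stall  regs: r0:Add2,r1:Add3,r2:4,r3:Mul1
  c10: stall  regs: r0:Add2,r1:Add3,r2:4,r3:Mul1
  c11: CDB Mul1=32; stall  regs: r0:Add2,r1:Add3,r2:4,r3:32
  c12: CDB Mul2=32; stall  regs: r0:Add2,r1:Add3,r2:4,r3:32
  c13: stall  regs: r0:Add2,r1:Add3,r2:4,r3:32
  c14: CDB Add1=-25; issue ADD r2<-Add1  regs: r0:Add2,r1:Add3,r2:Add1,r3:32
  c15: CDB Add2=0; issue SUB r0<-Add2  regs: r0:Add2,r1:Add3,r2:Add1,r3:32
  c16: issue MUL r0<-Mul1  regs: r0:Mul1,r1:Add3,r2:Add1,r3:32
  c17: CDB Add3=-21  regs: r0:Mul1,r1:-21,r2:Add1,r3:32
  c18: -  regs: r0:Mul1,r1:-21,r2:Add1,r3:32
  c19: -  regs: r0:Mul1,r1:-21,r2:Add1,r3:32
  c20: CDB Add1=11  regs: r0:Mul1,r1:-21,r2:11,r3:32
  c21: CDB Mul1=441  regs: r0:441,r1:-21,r2:11,r3:32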